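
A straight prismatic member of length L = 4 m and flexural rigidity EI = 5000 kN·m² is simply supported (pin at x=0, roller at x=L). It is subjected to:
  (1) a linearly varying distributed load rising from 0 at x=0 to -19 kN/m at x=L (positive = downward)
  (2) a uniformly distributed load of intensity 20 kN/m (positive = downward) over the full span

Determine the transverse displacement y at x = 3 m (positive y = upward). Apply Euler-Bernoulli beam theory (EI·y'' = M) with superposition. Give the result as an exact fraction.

Load 1 — triangular load w₀=-19 kN/m (0→w₀ over full span):
  y_1 = -w₀x(7L⁴-10L²x²+3x⁴)/(360LEI) = -(-19)·3·(7·4⁴-10·4²·3²+3·3⁴)/(360·4·5000) = 2261/480000 m
Load 2 — uniform load w=20 kN/m over full span:
  y_2 = -wx(L³-2Lx²+x³)/(24EI) = -20·3·(4³-2·4·3²+3³)/(24·5000) = -19/2000 m
Superposition: y = Σ y_i = -2299/480000 m ≈ -0.004790 m

y(3) = -2299/480000 m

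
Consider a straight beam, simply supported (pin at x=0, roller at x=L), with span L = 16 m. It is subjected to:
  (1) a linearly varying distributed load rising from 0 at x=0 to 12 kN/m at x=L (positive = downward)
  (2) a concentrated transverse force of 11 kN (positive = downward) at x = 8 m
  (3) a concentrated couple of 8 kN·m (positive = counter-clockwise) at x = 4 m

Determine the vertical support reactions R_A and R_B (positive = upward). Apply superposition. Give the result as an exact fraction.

R_A = 38 kN, R_B = 69 kN

Load 1 — triangular load w₀=12 kN/m (0→w₀ over full span):
  R_A = w₀L/6 = 12·16/6 = 32 kN
  R_B = w₀L/3 = 12·16/3 = 64 kN
Load 2 — point force P=11 kN at a=8 m (b=L-a=8):
  R_A = Pb/L = 11·8/16 = 11/2 kN
  R_B = Pa/L = 11·8/16 = 11/2 kN
Load 3 — applied couple M₀=8 kN·m at a=4 m (b=L-a=12):
  R_A = M₀/L = 8/16 = 1/2 kN
  R_B = -M₀/L = -8/16 = -1/2 kN
Superposition: R_A = 38 kN, R_B = 69 kN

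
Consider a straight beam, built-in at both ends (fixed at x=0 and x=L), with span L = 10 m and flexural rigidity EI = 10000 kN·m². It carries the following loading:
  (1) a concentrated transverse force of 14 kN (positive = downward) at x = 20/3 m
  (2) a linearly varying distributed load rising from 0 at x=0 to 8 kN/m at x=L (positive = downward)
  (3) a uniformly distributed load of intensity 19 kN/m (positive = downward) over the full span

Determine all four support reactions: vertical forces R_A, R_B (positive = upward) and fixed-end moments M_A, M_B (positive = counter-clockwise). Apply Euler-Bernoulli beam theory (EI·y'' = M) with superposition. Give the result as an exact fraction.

Load 1 — point force P=14 kN at a=20/3 m (b=L-a=10/3):
  R_A = Pb²(3a+b)/L³ = 14·(10/3)²·(3·(20/3)+(10/3))/10³ = 98/27 kN
  M_A = Pab²/L² = 14·(20/3)·(10/3)²/10² = 280/27 kN·m
  R_B = Pa²(a+3b)/L³ = 14·(20/3)²·((20/3)+3·(10/3))/10³ = 280/27 kN
  M_B = -Pa²b/L² = -14·(20/3)²·(10/3)/10² = -560/27 kN·m
Load 2 — triangular load w₀=8 kN/m (0→w₀ over full span):
  R_A = 3w₀L/20 = 3·8·10/20 = 12 kN
  M_A = w₀L²/30 = 8·10²/30 = 80/3 kN·m
  R_B = 7w₀L/20 = 7·8·10/20 = 28 kN
  M_B = -w₀L²/20 = -8·10²/20 = -40 kN·m
Load 3 — uniform load w=19 kN/m over full span:
  R_A = wL/2 = 19·10/2 = 95 kN
  M_A = wL²/12 = 19·10²/12 = 475/3 kN·m
  R_B = wL/2 = 19·10/2 = 95 kN
  M_B = -wL²/12 = -19·10²/12 = -475/3 kN·m
Superposition: R_A = 2987/27 kN, M_A = 5275/27 kN·m, R_B = 3601/27 kN, M_B = -5915/27 kN·m

R_A = 2987/27 kN, M_A = 5275/27 kN·m, R_B = 3601/27 kN, M_B = -5915/27 kN·m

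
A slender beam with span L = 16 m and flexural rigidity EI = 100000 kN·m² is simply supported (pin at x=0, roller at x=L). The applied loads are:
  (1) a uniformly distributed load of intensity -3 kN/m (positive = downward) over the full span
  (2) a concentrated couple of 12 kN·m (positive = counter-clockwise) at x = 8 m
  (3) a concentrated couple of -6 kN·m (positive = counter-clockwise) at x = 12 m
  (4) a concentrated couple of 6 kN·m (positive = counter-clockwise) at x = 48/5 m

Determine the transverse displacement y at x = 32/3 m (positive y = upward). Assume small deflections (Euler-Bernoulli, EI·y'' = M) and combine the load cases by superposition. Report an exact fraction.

Load 1 — uniform load w=-3 kN/m over full span:
  y_1 = -wx(L³-2Lx²+x³)/(24EI) = -(-3)·(32/3)·(16³-2·16·(32/3)²+(32/3)³)/(24·100000) = 5632/253125 m
Load 2 — applied couple M₀=12 kN·m at a=8 m (b=L-a=8):
  y_2 = (M₀x³/(6L)-M₀(x-a)²/2+C₁x)/EI  [x>a] with C₁=M₀(3b²-L²)/(6L)=-8 = (12·(32/3)³/(6·16)-12·((32/3)-8)²/2+(-8)·(32/3))/100000 = 4/16875 m
Load 3 — applied couple M₀=-6 kN·m at a=12 m (b=L-a=4):
  y_3 = (M₀x³/(6L)+C₁x)/EI  [x≤a] with C₁=M₀(3b²-L²)/(6L)=13 = ((-6)·(32/3)³/(6·16)+13·(32/3))/100000 = 53/84375 m
Load 4 — applied couple M₀=6 kN·m at a=48/5 m (b=L-a=32/5):
  y_4 = (M₀x³/(6L)-M₀(x-a)²/2+C₁x)/EI  [x>a] with C₁=M₀(3b²-L²)/(6L)=-208/25 = (6·(32/3)³/(6·16)-6·((32/3)-(48/5))²/2+(-208/25)·(32/3))/100000 = -344/2109375 m
Superposition: y = Σ y_i = 145243/6328125 m ≈ 0.022952 m

y(32/3) = 145243/6328125 m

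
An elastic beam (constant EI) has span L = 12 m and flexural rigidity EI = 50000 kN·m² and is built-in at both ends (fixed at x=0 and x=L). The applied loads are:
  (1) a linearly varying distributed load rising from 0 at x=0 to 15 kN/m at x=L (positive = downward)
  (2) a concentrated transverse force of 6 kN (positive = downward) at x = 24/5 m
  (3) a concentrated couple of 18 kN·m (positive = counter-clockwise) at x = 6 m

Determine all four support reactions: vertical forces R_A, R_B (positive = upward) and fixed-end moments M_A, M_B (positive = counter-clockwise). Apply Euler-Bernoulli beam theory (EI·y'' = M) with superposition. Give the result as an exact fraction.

R_A = 16569/500 kN, M_A = 21717/250 kN·m, R_B = 31431/500 kN, M_B = -27603/250 kN·m

Load 1 — triangular load w₀=15 kN/m (0→w₀ over full span):
  R_A = 3w₀L/20 = 3·15·12/20 = 27 kN
  M_A = w₀L²/30 = 15·12²/30 = 72 kN·m
  R_B = 7w₀L/20 = 7·15·12/20 = 63 kN
  M_B = -w₀L²/20 = -15·12²/20 = -108 kN·m
Load 2 — point force P=6 kN at a=24/5 m (b=L-a=36/5):
  R_A = Pb²(3a+b)/L³ = 6·(36/5)²·(3·(24/5)+(36/5))/12³ = 486/125 kN
  M_A = Pab²/L² = 6·(24/5)·(36/5)²/12² = 1296/125 kN·m
  R_B = Pa²(a+3b)/L³ = 6·(24/5)²·((24/5)+3·(36/5))/12³ = 264/125 kN
  M_B = -Pa²b/L² = -6·(24/5)²·(36/5)/12² = -864/125 kN·m
Load 3 — applied couple M₀=18 kN·m at a=6 m (b=L-a=6):
  R_A = 6M₀ab/L³ = 6·18·6·6/12³ = 9/4 kN
  M_A = M₀b(2a-b)/L² = 18·6·(2·6-6)/12² = 9/2 kN·m
  R_B = -6M₀ab/L³ = -6·18·6·6/12³ = -9/4 kN
  M_B = M₀a(2b-a)/L² = 18·6·(2·6-6)/12² = 9/2 kN·m
Superposition: R_A = 16569/500 kN, M_A = 21717/250 kN·m, R_B = 31431/500 kN, M_B = -27603/250 kN·m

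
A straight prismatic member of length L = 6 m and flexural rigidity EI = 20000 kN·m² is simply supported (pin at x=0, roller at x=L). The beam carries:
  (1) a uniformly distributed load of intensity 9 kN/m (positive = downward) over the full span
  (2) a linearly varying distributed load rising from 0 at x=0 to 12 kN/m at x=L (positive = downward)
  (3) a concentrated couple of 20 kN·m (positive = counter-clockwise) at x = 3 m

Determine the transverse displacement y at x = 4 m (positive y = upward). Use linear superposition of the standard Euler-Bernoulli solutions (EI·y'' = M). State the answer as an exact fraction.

y(4) = -977/90000 m

Load 1 — uniform load w=9 kN/m over full span:
  y_1 = -wx(L³-2Lx²+x³)/(24EI) = -9·4·(6³-2·6·4²+4³)/(24·20000) = -33/5000 m
Load 2 — triangular load w₀=12 kN/m (0→w₀ over full span):
  y_2 = -w₀x(7L⁴-10L²x²+3x⁴)/(360LEI) = -12·4·(7·6⁴-10·6²·4²+3·4⁴)/(360·6·20000) = -17/3750 m
Load 3 — applied couple M₀=20 kN·m at a=3 m (b=L-a=3):
  y_3 = (M₀x³/(6L)-M₀(x-a)²/2+C₁x)/EI  [x>a] with C₁=M₀(3b²-L²)/(6L)=-5 = (20·4³/(6·6)-20·(4-3)²/2+(-5)·4)/20000 = 1/3600 m
Superposition: y = Σ y_i = -977/90000 m ≈ -0.010856 m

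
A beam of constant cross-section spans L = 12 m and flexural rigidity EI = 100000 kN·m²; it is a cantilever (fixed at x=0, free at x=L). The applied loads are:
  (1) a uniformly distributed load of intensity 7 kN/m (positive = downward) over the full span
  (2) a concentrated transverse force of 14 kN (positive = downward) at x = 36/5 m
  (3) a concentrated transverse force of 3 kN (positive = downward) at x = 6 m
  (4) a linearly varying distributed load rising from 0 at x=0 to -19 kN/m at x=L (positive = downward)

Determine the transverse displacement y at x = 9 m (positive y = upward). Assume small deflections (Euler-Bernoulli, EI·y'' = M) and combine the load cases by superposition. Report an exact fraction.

y(9) = 35885943/400000000 m

Load 1 — uniform load w=7 kN/m over full span:
  y_1 = -wx²(x²-4Lx+6L²)/(24EI) = -7·9²·(9²-4·12·9+6·12²)/(24·100000) = -96957/800000 m
Load 2 — point force P=14 kN at a=36/5 m (b=L-a=24/5):
  y_2 = -Pa²(3x-a)/(6EI)  [x>a] = -14·(36/5)²·(3·9-(36/5))/(6·100000) = -18711/781250 m
Load 3 — point force P=3 kN at a=6 m (b=L-a=6):
  y_3 = -Pa²(3x-a)/(6EI)  [x>a] = -3·6²·(3·9-6)/(6·100000) = -189/50000 m
Load 4 — triangular load w₀=-19 kN/m (0→w₀ over full span):
  y_4 = (w₀Lx³/12-w₀L²x²/6-w₀x⁵/(120L))/EI = ((-19)·12·9³/12-(-19)·12²·9²/6-(-19)·9⁵/(120·12))/100000 = 3818259/16000000 m
Superposition: y = Σ y_i = 35885943/400000000 m ≈ 0.089715 m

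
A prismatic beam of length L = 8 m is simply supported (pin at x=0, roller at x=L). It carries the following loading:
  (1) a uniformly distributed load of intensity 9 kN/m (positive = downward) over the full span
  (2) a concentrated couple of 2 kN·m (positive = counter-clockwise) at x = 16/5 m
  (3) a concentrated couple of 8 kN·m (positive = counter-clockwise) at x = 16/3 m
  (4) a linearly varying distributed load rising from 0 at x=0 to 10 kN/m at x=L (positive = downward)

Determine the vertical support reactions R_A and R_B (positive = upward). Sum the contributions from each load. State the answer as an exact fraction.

Load 1 — uniform load w=9 kN/m over full span:
  R_A = wL/2 = 9·8/2 = 36 kN
  R_B = wL/2 = 9·8/2 = 36 kN
Load 2 — applied couple M₀=2 kN·m at a=16/5 m (b=L-a=24/5):
  R_A = M₀/L = 2/8 = 1/4 kN
  R_B = -M₀/L = -2/8 = -1/4 kN
Load 3 — applied couple M₀=8 kN·m at a=16/3 m (b=L-a=8/3):
  R_A = M₀/L = 8/8 = 1 kN
  R_B = -M₀/L = -8/8 = -1 kN
Load 4 — triangular load w₀=10 kN/m (0→w₀ over full span):
  R_A = w₀L/6 = 10·8/6 = 40/3 kN
  R_B = w₀L/3 = 10·8/3 = 80/3 kN
Superposition: R_A = 607/12 kN, R_B = 737/12 kN

R_A = 607/12 kN, R_B = 737/12 kN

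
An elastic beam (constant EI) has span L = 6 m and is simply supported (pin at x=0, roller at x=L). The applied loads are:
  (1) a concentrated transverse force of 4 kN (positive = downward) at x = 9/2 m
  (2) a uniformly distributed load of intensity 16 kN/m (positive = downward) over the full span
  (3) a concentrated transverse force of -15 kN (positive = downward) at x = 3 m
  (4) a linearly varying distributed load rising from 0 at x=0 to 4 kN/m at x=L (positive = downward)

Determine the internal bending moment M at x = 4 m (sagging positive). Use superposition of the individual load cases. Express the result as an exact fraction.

Load 1 — point force P=4 kN at a=9/2 m (b=L-a=3/2):
  M_1 = Pbx/L  [x≤a] = 4·(3/2)·4/6 = 4 kN·m
Load 2 — uniform load w=16 kN/m over full span:
  M_2 = wx(L-x)/2 = 16·4·(6-4)/2 = 64 kN·m
Load 3 — point force P=-15 kN at a=3 m (b=L-a=3):
  M_3 = Pa(L-x)/L  [x>a] = (-15)·3·(6-4)/6 = -15 kN·m
Load 4 — triangular load w₀=4 kN/m (0→w₀ over full span):
  M_4 = w₀Lx/6 - w₀x³/(6L) = 4·6·4/6 - 4·4³/(6·6) = 80/9 kN·m
Superposition: M = Σ M_i = 557/9 kN·m ≈ 61.888889 kN·m

M(4) = 557/9 kN·m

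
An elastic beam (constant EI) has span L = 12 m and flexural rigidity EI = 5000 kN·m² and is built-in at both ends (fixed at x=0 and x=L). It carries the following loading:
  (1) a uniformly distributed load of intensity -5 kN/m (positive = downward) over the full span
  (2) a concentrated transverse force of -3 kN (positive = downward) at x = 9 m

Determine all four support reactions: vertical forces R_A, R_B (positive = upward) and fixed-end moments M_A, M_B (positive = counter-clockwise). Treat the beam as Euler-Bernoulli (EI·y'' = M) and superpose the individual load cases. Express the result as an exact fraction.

Load 1 — uniform load w=-5 kN/m over full span:
  R_A = wL/2 = (-5)·12/2 = -30 kN
  M_A = wL²/12 = (-5)·12²/12 = -60 kN·m
  R_B = wL/2 = (-5)·12/2 = -30 kN
  M_B = -wL²/12 = -(-5)·12²/12 = 60 kN·m
Load 2 — point force P=-3 kN at a=9 m (b=L-a=3):
  R_A = Pb²(3a+b)/L³ = (-3)·3²·(3·9+3)/12³ = -15/32 kN
  M_A = Pab²/L² = (-3)·9·3²/12² = -27/16 kN·m
  R_B = Pa²(a+3b)/L³ = (-3)·9²·(9+3·3)/12³ = -81/32 kN
  M_B = -Pa²b/L² = -(-3)·9²·3/12² = 81/16 kN·m
Superposition: R_A = -975/32 kN, M_A = -987/16 kN·m, R_B = -1041/32 kN, M_B = 1041/16 kN·m

R_A = -975/32 kN, M_A = -987/16 kN·m, R_B = -1041/32 kN, M_B = 1041/16 kN·m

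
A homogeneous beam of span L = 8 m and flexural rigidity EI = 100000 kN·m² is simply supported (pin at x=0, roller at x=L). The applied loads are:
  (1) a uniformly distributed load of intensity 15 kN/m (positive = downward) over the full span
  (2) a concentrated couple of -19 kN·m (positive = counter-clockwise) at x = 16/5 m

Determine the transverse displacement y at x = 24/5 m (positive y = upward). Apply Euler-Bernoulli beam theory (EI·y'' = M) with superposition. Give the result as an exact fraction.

Load 1 — uniform load w=15 kN/m over full span:
  y_1 = -wx(L³-2Lx²+x³)/(24EI) = -15·(24/5)·(8³-2·8·(24/5)²+(24/5)³)/(24·100000) = -2976/390625 m
Load 2 — applied couple M₀=-19 kN·m at a=16/5 m (b=L-a=24/5):
  y_2 = (M₀x³/(6L)-M₀(x-a)²/2+C₁x)/EI  [x>a] with C₁=M₀(3b²-L²)/(6L)=-152/75 = ((-19)·(24/5)³/(6·8)-(-19)·((24/5)-(16/5))²/2+(-152/75)·(24/5))/100000 = -114/390625 m
Superposition: y = Σ y_i = -618/78125 m ≈ -0.007910 m

y(24/5) = -618/78125 m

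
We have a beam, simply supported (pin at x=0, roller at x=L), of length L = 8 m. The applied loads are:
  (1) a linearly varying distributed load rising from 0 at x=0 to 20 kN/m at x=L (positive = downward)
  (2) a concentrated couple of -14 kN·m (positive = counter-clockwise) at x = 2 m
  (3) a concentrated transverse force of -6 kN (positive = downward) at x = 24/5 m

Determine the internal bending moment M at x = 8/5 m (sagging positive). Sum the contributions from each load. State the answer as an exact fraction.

M(8/5) = 858/25 kN·m

Load 1 — triangular load w₀=20 kN/m (0→w₀ over full span):
  M_1 = w₀Lx/6 - w₀x³/(6L) = 20·8·(8/5)/6 - 20·(8/5)³/(6·8) = 1024/25 kN·m
Load 2 — applied couple M₀=-14 kN·m at a=2 m (b=L-a=6):
  M_2 = M₀x/L  [x≤a] = (-14)·(8/5)/8 = -14/5 kN·m
Load 3 — point force P=-6 kN at a=24/5 m (b=L-a=16/5):
  M_3 = Pbx/L  [x≤a] = (-6)·(16/5)·(8/5)/8 = -96/25 kN·m
Superposition: M = Σ M_i = 858/25 kN·m ≈ 34.320000 kN·m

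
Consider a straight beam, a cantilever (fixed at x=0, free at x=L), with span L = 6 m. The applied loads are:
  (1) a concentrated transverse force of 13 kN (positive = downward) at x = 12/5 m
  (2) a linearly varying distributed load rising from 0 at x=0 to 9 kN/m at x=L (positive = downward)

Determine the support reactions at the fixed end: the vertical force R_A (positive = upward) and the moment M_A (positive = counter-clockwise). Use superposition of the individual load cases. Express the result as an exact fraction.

R_A = 40 kN, M_A = 696/5 kN·m

Load 1 — point force P=13 kN at a=12/5 m (b=L-a=18/5):
  R_A = P = 13 kN
  M_A = Pa = 13·(12/5) = 156/5 kN·m
Load 2 — triangular load w₀=9 kN/m (0→w₀ over full span):
  R_A = w₀L/2 = 9·6/2 = 27 kN
  M_A = w₀L²/3 = 9·6²/3 = 108 kN·m
Superposition: R_A = 40 kN, M_A = 696/5 kN·m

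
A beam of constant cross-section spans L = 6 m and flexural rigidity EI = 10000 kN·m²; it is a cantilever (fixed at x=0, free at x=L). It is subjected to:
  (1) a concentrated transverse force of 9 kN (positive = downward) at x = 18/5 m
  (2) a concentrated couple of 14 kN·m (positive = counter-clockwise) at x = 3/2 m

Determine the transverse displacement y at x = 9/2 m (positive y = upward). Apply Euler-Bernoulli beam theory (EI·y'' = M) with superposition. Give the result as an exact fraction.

y(9/2) = -56853/5000000 m

Load 1 — point force P=9 kN at a=18/5 m (b=L-a=12/5):
  y_1 = -Pa²(3x-a)/(6EI)  [x>a] = -9·(18/5)²·(3·(9/2)-(18/5))/(6·10000) = -24057/1250000 m
Load 2 — applied couple M₀=14 kN·m at a=3/2 m (b=L-a=9/2):
  y_2 = M₀a(2x-a)/(2EI)  [x>a] = 14·(3/2)·(2·(9/2)-(3/2))/(2·10000) = 63/8000 m
Superposition: y = Σ y_i = -56853/5000000 m ≈ -0.011371 m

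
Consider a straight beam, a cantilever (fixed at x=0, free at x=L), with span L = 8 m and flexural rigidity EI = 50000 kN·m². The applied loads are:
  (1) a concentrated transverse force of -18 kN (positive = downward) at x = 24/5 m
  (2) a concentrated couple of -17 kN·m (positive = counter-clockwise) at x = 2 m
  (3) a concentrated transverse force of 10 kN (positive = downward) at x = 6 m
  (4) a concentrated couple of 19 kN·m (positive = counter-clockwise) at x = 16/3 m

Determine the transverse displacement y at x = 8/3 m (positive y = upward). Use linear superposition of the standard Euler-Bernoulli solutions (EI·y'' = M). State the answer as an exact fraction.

y(8/3) = 16093/10125000 m

Load 1 — point force P=-18 kN at a=24/5 m (b=L-a=16/5):
  y_1 = -Px²(3a-x)/(6EI)  [x≤a] = -(-18)·(8/3)²·(3·(24/5)-(8/3))/(6·50000) = 704/140625 m
Load 2 — applied couple M₀=-17 kN·m at a=2 m (b=L-a=6):
  y_2 = M₀a(2x-a)/(2EI)  [x>a] = (-17)·2·(2·(8/3)-2)/(2·50000) = -17/15000 m
Load 3 — point force P=10 kN at a=6 m (b=L-a=2):
  y_3 = -Px²(3a-x)/(6EI)  [x≤a] = -10·(8/3)²·(3·6-(8/3))/(6·50000) = -184/50625 m
Load 4 — applied couple M₀=19 kN·m at a=16/3 m (b=L-a=8/3):
  y_4 = M₀x²/(2EI)  [x≤a] = 19·(8/3)²/(2·50000) = 38/28125 m
Superposition: y = Σ y_i = 16093/10125000 m ≈ 0.001589 m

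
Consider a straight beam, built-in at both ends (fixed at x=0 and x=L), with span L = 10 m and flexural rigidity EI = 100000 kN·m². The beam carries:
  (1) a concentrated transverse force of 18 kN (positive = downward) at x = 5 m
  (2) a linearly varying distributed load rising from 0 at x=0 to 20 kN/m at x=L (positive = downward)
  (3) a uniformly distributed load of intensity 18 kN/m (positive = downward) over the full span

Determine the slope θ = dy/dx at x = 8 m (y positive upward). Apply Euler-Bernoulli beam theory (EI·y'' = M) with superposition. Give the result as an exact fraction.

θ(8) = 769/300000 rad

Load 1 — point force P=18 kN at a=5 m (b=L-a=5):
  θ_1 = Pa²(L-x)(2bL-(3b+a)(L-x))/(2L³EI)  [x>a] = 18·5²·(10-8)·(2·5·10-(3·5+5)·(10-8))/(2·10³·100000) = 27/100000 rad
Load 2 — triangular load w₀=20 kN/m (0→w₀ over full span):
  θ_2 = -w₀(2x(L-x)(L-2x)(x+2L)+x²(L-x)²)/(120LEI) = -20·(2·8·(10-8)·(10-2·8)·(8+2·10)+8²·(10-8)²)/(120·10·100000) = 8/9375 rad
Load 3 — uniform load w=18 kN/m over full span:
  θ_3 = -wx(L-x)(L-2x)/(12EI) = -18·8·(10-8)·(10-2·8)/(12·100000) = 9/6250 rad
Superposition: θ = Σ θ_i = 769/300000 rad ≈ 0.002563 rad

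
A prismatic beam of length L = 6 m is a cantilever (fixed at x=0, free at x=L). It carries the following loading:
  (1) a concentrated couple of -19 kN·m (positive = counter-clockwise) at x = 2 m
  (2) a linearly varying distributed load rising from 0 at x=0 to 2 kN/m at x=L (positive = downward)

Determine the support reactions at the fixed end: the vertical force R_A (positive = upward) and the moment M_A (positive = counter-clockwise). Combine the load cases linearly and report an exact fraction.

Load 1 — applied couple M₀=-19 kN·m at a=2 m (b=L-a=4):
  R_A = 0 kN
  M_A = -M₀ = -(-19) = 19 kN·m
Load 2 — triangular load w₀=2 kN/m (0→w₀ over full span):
  R_A = w₀L/2 = 2·6/2 = 6 kN
  M_A = w₀L²/3 = 2·6²/3 = 24 kN·m
Superposition: R_A = 6 kN, M_A = 43 kN·m

R_A = 6 kN, M_A = 43 kN·m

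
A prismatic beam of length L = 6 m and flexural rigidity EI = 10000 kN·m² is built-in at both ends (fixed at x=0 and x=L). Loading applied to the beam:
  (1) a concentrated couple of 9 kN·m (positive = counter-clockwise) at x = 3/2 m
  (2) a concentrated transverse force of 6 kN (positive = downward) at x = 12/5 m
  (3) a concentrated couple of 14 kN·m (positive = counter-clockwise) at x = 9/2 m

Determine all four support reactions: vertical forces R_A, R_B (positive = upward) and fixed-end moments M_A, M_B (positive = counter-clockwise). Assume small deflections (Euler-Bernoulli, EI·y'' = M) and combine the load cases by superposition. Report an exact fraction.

R_A = 16401/2000 kN, M_A = 15743/2000 kN·m, R_B = -4401/2000 kN, M_B = -6537/2000 kN·m

Load 1 — applied couple M₀=9 kN·m at a=3/2 m (b=L-a=9/2):
  R_A = 6M₀ab/L³ = 6·9·(3/2)·(9/2)/6³ = 27/16 kN
  M_A = M₀b(2a-b)/L² = 9·(9/2)·(2·(3/2)-(9/2))/6² = -27/16 kN·m
  R_B = -6M₀ab/L³ = -6·9·(3/2)·(9/2)/6³ = -27/16 kN
  M_B = M₀a(2b-a)/L² = 9·(3/2)·(2·(9/2)-(3/2))/6² = 45/16 kN·m
Load 2 — point force P=6 kN at a=12/5 m (b=L-a=18/5):
  R_A = Pb²(3a+b)/L³ = 6·(18/5)²·(3·(12/5)+(18/5))/6³ = 486/125 kN
  M_A = Pab²/L² = 6·(12/5)·(18/5)²/6² = 648/125 kN·m
  R_B = Pa²(a+3b)/L³ = 6·(12/5)²·((12/5)+3·(18/5))/6³ = 264/125 kN
  M_B = -Pa²b/L² = -6·(12/5)²·(18/5)/6² = -432/125 kN·m
Load 3 — applied couple M₀=14 kN·m at a=9/2 m (b=L-a=3/2):
  R_A = 6M₀ab/L³ = 6·14·(9/2)·(3/2)/6³ = 21/8 kN
  M_A = M₀b(2a-b)/L² = 14·(3/2)·(2·(9/2)-(3/2))/6² = 35/8 kN·m
  R_B = -6M₀ab/L³ = -6·14·(9/2)·(3/2)/6³ = -21/8 kN
  M_B = M₀a(2b-a)/L² = 14·(9/2)·(2·(3/2)-(9/2))/6² = -21/8 kN·m
Superposition: R_A = 16401/2000 kN, M_A = 15743/2000 kN·m, R_B = -4401/2000 kN, M_B = -6537/2000 kN·m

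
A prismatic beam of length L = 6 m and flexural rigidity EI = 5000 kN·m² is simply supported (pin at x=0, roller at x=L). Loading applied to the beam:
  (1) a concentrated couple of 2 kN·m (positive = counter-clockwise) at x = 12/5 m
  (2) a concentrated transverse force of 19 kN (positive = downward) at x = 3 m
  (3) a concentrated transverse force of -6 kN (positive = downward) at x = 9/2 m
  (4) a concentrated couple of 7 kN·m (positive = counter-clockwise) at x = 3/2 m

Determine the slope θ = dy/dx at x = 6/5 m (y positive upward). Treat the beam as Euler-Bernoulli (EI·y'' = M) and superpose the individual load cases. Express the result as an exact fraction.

Load 1 — applied couple M₀=2 kN·m at a=12/5 m (b=L-a=18/5):
  θ_1 = (M₀x²/(2L)+C₁)/EI  [x≤a] with C₁=M₀(3b²-L²)/(6L)=4/25 = (2·(6/5)²/(2·6)+(4/25))/5000 = 1/12500 rad
Load 2 — point force P=19 kN at a=3 m (b=L-a=3):
  θ_2 = -Pb(L²-b²-3x²)/(6LEI)  [x≤a] = -19·3·(6²-3²-3·(6/5)²)/(6·6·5000) = -3591/500000 rad
Load 3 — point force P=-6 kN at a=9/2 m (b=L-a=3/2):
  θ_3 = -Pb(L²-b²-3x²)/(6LEI)  [x≤a] = -(-6)·(3/2)·(6²-(3/2)²-3·(6/5)²)/(6·6·5000) = 2943/2000000 rad
Load 4 — applied couple M₀=7 kN·m at a=3/2 m (b=L-a=9/2):
  θ_4 = (M₀x²/(2L)+C₁)/EI  [x≤a] with C₁=M₀(3b²-L²)/(6L)=77/16 = (7·(6/5)²/(2·6)+(77/16))/5000 = 2261/2000000 rad
Superposition: θ = Σ θ_i = -9/2000 rad ≈ -0.004500 rad

θ(6/5) = -9/2000 rad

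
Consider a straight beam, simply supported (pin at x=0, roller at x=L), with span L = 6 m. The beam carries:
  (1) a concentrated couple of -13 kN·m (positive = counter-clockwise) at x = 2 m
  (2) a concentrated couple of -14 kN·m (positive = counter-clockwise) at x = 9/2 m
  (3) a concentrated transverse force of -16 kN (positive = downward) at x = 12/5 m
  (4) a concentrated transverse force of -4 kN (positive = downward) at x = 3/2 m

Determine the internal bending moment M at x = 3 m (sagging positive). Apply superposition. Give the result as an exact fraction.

Load 1 — applied couple M₀=-13 kN·m at a=2 m (b=L-a=4):
  M_1 = M₀x/L - M₀  [x>a] = (-13)·3/6 - (-13) = 13/2 kN·m
Load 2 — applied couple M₀=-14 kN·m at a=9/2 m (b=L-a=3/2):
  M_2 = M₀x/L  [x≤a] = (-14)·3/6 = -7 kN·m
Load 3 — point force P=-16 kN at a=12/5 m (b=L-a=18/5):
  M_3 = Pa(L-x)/L  [x>a] = (-16)·(12/5)·(6-3)/6 = -96/5 kN·m
Load 4 — point force P=-4 kN at a=3/2 m (b=L-a=9/2):
  M_4 = Pa(L-x)/L  [x>a] = (-4)·(3/2)·(6-3)/6 = -3 kN·m
Superposition: M = Σ M_i = -227/10 kN·m ≈ -22.700000 kN·m

M(3) = -227/10 kN·m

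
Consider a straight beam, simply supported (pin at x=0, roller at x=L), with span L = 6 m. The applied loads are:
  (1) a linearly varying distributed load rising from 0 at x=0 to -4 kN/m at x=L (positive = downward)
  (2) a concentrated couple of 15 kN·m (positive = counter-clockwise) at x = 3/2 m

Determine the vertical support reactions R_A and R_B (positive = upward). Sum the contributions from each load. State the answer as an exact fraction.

Load 1 — triangular load w₀=-4 kN/m (0→w₀ over full span):
  R_A = w₀L/6 = (-4)·6/6 = -4 kN
  R_B = w₀L/3 = (-4)·6/3 = -8 kN
Load 2 — applied couple M₀=15 kN·m at a=3/2 m (b=L-a=9/2):
  R_A = M₀/L = 15/6 = 5/2 kN
  R_B = -M₀/L = -15/6 = -5/2 kN
Superposition: R_A = -3/2 kN, R_B = -21/2 kN

R_A = -3/2 kN, R_B = -21/2 kN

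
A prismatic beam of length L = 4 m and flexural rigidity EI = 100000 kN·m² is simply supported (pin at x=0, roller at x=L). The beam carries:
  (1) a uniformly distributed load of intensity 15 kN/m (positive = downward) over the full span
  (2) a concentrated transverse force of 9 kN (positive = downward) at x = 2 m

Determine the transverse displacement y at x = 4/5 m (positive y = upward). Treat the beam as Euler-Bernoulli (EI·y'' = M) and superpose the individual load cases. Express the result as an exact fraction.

y(4/5) = -1141/3125000 m

Load 1 — uniform load w=15 kN/m over full span:
  y_1 = -wx(L³-2Lx²+x³)/(24EI) = -15·(4/5)·(4³-2·4·(4/5)²+(4/5)³)/(24·100000) = -116/390625 m
Load 2 — point force P=9 kN at a=2 m (b=L-a=2):
  y_2 = -Pbx(L²-b²-x²)/(6LEI)  [x≤a] = -9·2·(4/5)·(4²-2²-(4/5)²)/(6·4·100000) = -213/3125000 m
Superposition: y = Σ y_i = -1141/3125000 m ≈ -0.000365 m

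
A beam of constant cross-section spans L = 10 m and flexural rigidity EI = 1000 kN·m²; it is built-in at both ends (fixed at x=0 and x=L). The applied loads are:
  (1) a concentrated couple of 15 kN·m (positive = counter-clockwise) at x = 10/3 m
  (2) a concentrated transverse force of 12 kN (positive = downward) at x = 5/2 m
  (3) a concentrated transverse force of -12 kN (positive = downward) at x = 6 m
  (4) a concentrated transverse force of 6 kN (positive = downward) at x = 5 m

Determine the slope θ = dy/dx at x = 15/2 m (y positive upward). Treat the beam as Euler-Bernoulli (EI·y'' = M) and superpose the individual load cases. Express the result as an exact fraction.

θ(15/2) = -2423/320000 rad

Load 1 — applied couple M₀=15 kN·m at a=10/3 m (b=L-a=20/3):
  θ_1 = (R_Ax²/2 - M_Ax - M₀(x-a))/EI  [x>a] with R_A=2, M_A=0 = (2·(15/2)²/2 - 0·(15/2) - 15·((15/2)-(10/3)))/1000 = -1/160 rad
Load 2 — point force P=12 kN at a=5/2 m (b=L-a=15/2):
  θ_2 = Pa²(L-x)(2bL-(3b+a)(L-x))/(2L³EI)  [x>a] = 12·(5/2)²·(10-(15/2))·(2·(15/2)·10-(3·(15/2)+(5/2))·(10-(15/2)))/(2·10³·1000) = 21/2560 rad
Load 3 — point force P=-12 kN at a=6 m (b=L-a=4):
  θ_3 = Pa²(L-x)(2bL-(3b+a)(L-x))/(2L³EI)  [x>a] = (-12)·6²·(10-(15/2))·(2·4·10-(3·4+6)·(10-(15/2)))/(2·10³·1000) = -189/10000 rad
Load 4 — point force P=6 kN at a=5 m (b=L-a=5):
  θ_4 = Pa²(L-x)(2bL-(3b+a)(L-x))/(2L³EI)  [x>a] = 6·5²·(10-(15/2))·(2·5·10-(3·5+5)·(10-(15/2)))/(2·10³·1000) = 3/320 rad
Superposition: θ = Σ θ_i = -2423/320000 rad ≈ -0.007572 rad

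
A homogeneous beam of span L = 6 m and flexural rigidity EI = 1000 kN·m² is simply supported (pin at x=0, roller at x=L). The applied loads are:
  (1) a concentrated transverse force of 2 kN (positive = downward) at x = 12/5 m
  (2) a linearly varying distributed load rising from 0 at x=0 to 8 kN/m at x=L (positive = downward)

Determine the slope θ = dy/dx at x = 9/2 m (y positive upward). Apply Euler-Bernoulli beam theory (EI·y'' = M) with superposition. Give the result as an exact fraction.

θ(9/2) = 111003/4000000 rad

Load 1 — point force P=2 kN at a=12/5 m (b=L-a=18/5):
  θ_1 = -Pa(2L²-6Lx+3x²+a²)/(6LEI)  [x>a] = -2·(12/5)·(2·6²-6·6·(9/2)+3·(9/2)²+(12/5)²)/(6·6·1000) = 783/250000 rad
Load 2 — triangular load w₀=8 kN/m (0→w₀ over full span):
  θ_2 = -w₀(7L⁴-30L²x²+15x⁴)/(360LEI) = -8·(7·6⁴-30·6²·(9/2)²+15·(9/2)⁴)/(360·6·1000) = 3939/160000 rad
Superposition: θ = Σ θ_i = 111003/4000000 rad ≈ 0.027751 rad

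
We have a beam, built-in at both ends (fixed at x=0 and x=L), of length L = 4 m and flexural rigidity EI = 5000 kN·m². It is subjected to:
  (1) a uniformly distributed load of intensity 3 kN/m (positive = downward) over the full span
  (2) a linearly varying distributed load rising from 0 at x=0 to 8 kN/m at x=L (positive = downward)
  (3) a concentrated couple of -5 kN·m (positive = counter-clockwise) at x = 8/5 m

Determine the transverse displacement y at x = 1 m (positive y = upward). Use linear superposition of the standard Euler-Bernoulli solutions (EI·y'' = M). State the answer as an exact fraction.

y(1) = -99/200000 m

Load 1 — uniform load w=3 kN/m over full span:
  y_1 = -wx²(L-x)²/(24EI) = -3·1²·(4-1)²/(24·5000) = -9/40000 m
Load 2 — triangular load w₀=8 kN/m (0→w₀ over full span):
  y_2 = -w₀x²(L-x)²(x+2L)/(120LEI) = -8·1²·(4-1)²·(1+2·4)/(120·4·5000) = -27/100000 m
Load 3 — applied couple M₀=-5 kN·m at a=8/5 m (b=L-a=12/5):
  y_3 = (R_Ax³/6 - M_Ax²/2)/EI  [x≤a] with R_A=-9/5, M_A=-3/5 = ((-9/5)·1³/6 - (-3/5)·1²/2)/5000 = 0 m
Superposition: y = Σ y_i = -99/200000 m ≈ -0.000495 m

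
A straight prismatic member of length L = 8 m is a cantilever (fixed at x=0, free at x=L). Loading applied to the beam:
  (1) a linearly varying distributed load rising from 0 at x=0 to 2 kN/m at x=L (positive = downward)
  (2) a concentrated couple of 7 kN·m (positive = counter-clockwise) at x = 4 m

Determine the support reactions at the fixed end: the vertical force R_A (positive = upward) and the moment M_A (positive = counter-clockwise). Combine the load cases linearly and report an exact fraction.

Load 1 — triangular load w₀=2 kN/m (0→w₀ over full span):
  R_A = w₀L/2 = 2·8/2 = 8 kN
  M_A = w₀L²/3 = 2·8²/3 = 128/3 kN·m
Load 2 — applied couple M₀=7 kN·m at a=4 m (b=L-a=4):
  R_A = 0 kN
  M_A = -M₀ = -7 kN·m
Superposition: R_A = 8 kN, M_A = 107/3 kN·m

R_A = 8 kN, M_A = 107/3 kN·m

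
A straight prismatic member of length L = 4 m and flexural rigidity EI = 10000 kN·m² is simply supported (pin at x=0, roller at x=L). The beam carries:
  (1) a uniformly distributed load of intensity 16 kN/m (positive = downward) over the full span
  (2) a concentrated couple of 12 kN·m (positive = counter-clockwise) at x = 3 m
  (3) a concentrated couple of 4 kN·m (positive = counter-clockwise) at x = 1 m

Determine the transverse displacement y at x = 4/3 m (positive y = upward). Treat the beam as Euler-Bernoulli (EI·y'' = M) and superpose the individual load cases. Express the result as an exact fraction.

Load 1 — uniform load w=16 kN/m over full span:
  y_1 = -wx(L³-2Lx²+x³)/(24EI) = -16·(4/3)·(4³-2·4·(4/3)²+(4/3)³)/(24·10000) = -704/151875 m
Load 2 — applied couple M₀=12 kN·m at a=3 m (b=L-a=1):
  y_2 = (M₀x³/(6L)+C₁x)/EI  [x≤a] with C₁=M₀(3b²-L²)/(6L)=-13/2 = (12·(4/3)³/(6·4)+(-13/2)·(4/3))/10000 = -101/135000 m
Load 3 — applied couple M₀=4 kN·m at a=1 m (b=L-a=3):
  y_3 = (M₀x³/(6L)-M₀(x-a)²/2+C₁x)/EI  [x>a] with C₁=M₀(3b²-L²)/(6L)=11/6 = (4·(4/3)³/(6·4)-4·((4/3)-1)²/2+(11/6)·(4/3))/10000 = 53/202500 m
Superposition: y = Σ y_i = -6223/1215000 m ≈ -0.005122 m

y(4/3) = -6223/1215000 m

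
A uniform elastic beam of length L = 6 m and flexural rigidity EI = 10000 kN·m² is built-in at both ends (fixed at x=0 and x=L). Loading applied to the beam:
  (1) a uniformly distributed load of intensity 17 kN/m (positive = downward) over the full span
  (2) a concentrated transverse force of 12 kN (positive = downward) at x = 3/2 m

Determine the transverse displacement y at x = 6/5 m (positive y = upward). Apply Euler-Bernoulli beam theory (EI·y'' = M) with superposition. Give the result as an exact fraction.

y(6/5) = -69687/25000000 m

Load 1 — uniform load w=17 kN/m over full span:
  y_1 = -wx²(L-x)²/(24EI) = -17·(6/5)²·(6-(6/5))²/(24·10000) = -918/390625 m
Load 2 — point force P=12 kN at a=3/2 m (b=L-a=9/2):
  y_2 = -Pb²x²(3aL-(3a+b)x)/(6L³EI)  [x≤a] = -12·(9/2)²·(6/5)²·(3·(3/2)·6-(3·(3/2)+(9/2))·(6/5))/(6·6³·10000) = -2187/5000000 m
Superposition: y = Σ y_i = -69687/25000000 m ≈ -0.002787 m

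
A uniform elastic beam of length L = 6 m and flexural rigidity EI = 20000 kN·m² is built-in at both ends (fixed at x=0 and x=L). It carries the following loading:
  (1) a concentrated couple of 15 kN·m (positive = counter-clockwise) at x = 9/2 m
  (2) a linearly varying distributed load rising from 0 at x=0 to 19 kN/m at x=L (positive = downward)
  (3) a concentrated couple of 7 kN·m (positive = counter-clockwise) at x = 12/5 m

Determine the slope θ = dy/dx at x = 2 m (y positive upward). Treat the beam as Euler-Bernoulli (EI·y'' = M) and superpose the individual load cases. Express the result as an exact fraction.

θ(2) = -14023/18000000 rad

Load 1 — applied couple M₀=15 kN·m at a=9/2 m (b=L-a=3/2):
  θ_1 = (R_Ax²/2 - M_Ax)/EI  [x≤a] with R_A=45/16, M_A=75/16 = ((45/16)·2²/2 - (75/16)·2)/20000 = -3/16000 rad
Load 2 — triangular load w₀=19 kN/m (0→w₀ over full span):
  θ_2 = -w₀(2x(L-x)(L-2x)(x+2L)+x²(L-x)²)/(120LEI) = -19·(2·2·(6-2)·(6-2·2)·(2+2·6)+2²·(6-2)²)/(120·6·20000) = -19/28125 rad
Load 3 — applied couple M₀=7 kN·m at a=12/5 m (b=L-a=18/5):
  θ_3 = (R_Ax²/2 - M_Ax)/EI  [x≤a] with R_A=42/25, M_A=21/25 = ((42/25)·2²/2 - (21/25)·2)/20000 = 21/250000 rad
Superposition: θ = Σ θ_i = -14023/18000000 rad ≈ -0.000779 rad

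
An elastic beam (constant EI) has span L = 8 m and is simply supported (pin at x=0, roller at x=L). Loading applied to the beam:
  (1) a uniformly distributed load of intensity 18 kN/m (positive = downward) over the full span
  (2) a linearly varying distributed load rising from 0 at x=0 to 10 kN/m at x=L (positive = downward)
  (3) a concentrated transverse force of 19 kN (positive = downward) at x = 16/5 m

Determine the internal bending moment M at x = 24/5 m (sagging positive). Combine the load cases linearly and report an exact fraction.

Load 1 — uniform load w=18 kN/m over full span:
  M_1 = wx(L-x)/2 = 18·(24/5)·(8-(24/5))/2 = 3456/25 kN·m
Load 2 — triangular load w₀=10 kN/m (0→w₀ over full span):
  M_2 = w₀Lx/6 - w₀x³/(6L) = 10·8·(24/5)/6 - 10·(24/5)³/(6·8) = 1024/25 kN·m
Load 3 — point force P=19 kN at a=16/5 m (b=L-a=24/5):
  M_3 = Pa(L-x)/L  [x>a] = 19·(16/5)·(8-(24/5))/8 = 608/25 kN·m
Superposition: M = Σ M_i = 5088/25 kN·m ≈ 203.520000 kN·m

M(24/5) = 5088/25 kN·m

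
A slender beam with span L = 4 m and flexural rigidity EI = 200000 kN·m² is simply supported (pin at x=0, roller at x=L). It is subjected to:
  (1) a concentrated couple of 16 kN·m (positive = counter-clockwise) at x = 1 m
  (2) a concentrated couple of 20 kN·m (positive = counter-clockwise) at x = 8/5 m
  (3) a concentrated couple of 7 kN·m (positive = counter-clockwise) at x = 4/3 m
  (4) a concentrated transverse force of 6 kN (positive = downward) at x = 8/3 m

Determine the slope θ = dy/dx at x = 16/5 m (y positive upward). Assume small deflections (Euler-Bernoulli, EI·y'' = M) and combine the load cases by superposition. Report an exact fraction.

Load 1 — applied couple M₀=16 kN·m at a=1 m (b=L-a=3):
  θ_1 = (M₀x²/(2L)-M₀(x-a)+C₁)/EI  [x>a] with C₁=M₀(3b²-L²)/(6L)=22/3 = (16·(16/5)²/(2·4)-16·((16/5)-1)+(22/3))/200000 = -277/7500000 rad
Load 2 — applied couple M₀=20 kN·m at a=8/5 m (b=L-a=12/5):
  θ_2 = (M₀x²/(2L)-M₀(x-a)+C₁)/EI  [x>a] with C₁=M₀(3b²-L²)/(6L)=16/15 = (20·(16/5)²/(2·4)-20·((16/5)-(8/5))+(16/15))/200000 = -1/37500 rad
Load 3 — applied couple M₀=7 kN·m at a=4/3 m (b=L-a=8/3):
  θ_3 = (M₀x²/(2L)-M₀(x-a)+C₁)/EI  [x>a] with C₁=M₀(3b²-L²)/(6L)=14/9 = (7·(16/5)²/(2·4)-7·((16/5)-(4/3))+(14/9))/200000 = -287/22500000 rad
Load 4 — point force P=6 kN at a=8/3 m (b=L-a=4/3):
  θ_4 = -Pa(2L²-6Lx+3x²+a²)/(6LEI)  [x>a] = -6·(8/3)·(2·4²-6·4·(16/5)+3·(16/5)²+(8/3)²)/(6·4·200000) = 49/2109375 rad
Superposition: θ = Σ θ_i = -1793/33750000 rad ≈ -0.000053 rad

θ(16/5) = -1793/33750000 rad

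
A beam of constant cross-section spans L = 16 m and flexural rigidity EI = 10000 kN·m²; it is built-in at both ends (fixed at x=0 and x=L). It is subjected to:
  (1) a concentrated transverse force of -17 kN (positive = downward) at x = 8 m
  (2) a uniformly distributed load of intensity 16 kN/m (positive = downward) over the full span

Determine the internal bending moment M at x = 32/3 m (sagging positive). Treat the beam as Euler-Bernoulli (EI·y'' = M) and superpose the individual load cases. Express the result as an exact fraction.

Load 1 — point force P=-17 kN at a=8 m (b=L-a=8):
  M_1 = Pa²(a+3b)(L-x)/L³ - Pa²b/L²  [x>a] = (-17)·8²·(8+3·8)·(16-(32/3))/16³ - (-17)·8²·8/16² = -34/3 kN·m
Load 2 — uniform load w=16 kN/m over full span:
  M_2 = wLx/2 - wL²/12 - wx²/2 = 16·16·(32/3)/2 - 16·16²/12 - 16·(32/3)²/2 = 1024/9 kN·m
Superposition: M = Σ M_i = 922/9 kN·m ≈ 102.444444 kN·m

M(32/3) = 922/9 kN·m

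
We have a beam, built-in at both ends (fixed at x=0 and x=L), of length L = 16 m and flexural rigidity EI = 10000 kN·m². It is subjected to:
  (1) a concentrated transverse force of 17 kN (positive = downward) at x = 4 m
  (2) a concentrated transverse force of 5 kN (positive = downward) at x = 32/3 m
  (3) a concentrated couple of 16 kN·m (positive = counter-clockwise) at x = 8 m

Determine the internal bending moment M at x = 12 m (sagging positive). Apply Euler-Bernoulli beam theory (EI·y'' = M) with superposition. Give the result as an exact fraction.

Load 1 — point force P=17 kN at a=4 m (b=L-a=12):
  M_1 = Pa²(a+3b)(L-x)/L³ - Pa²b/L²  [x>a] = 17·4²·(4+3·12)·(16-12)/16³ - 17·4²·12/16² = -17/8 kN·m
Load 2 — point force P=5 kN at a=32/3 m (b=L-a=16/3):
  M_2 = Pa²(a+3b)(L-x)/L³ - Pa²b/L²  [x>a] = 5·(32/3)²·((32/3)+3·(16/3))·(16-12)/16³ - 5·(32/3)²·(16/3)/16² = 80/27 kN·m
Load 3 — applied couple M₀=16 kN·m at a=8 m (b=L-a=8):
  M_3 = R_Ax - M_A - M₀  [x>a] with R_A=3/2, M_A=4 = (3/2)·12 - 4 - 16 = -2 kN·m
Superposition: M = Σ M_i = -251/216 kN·m ≈ -1.162037 kN·m

M(12) = -251/216 kN·m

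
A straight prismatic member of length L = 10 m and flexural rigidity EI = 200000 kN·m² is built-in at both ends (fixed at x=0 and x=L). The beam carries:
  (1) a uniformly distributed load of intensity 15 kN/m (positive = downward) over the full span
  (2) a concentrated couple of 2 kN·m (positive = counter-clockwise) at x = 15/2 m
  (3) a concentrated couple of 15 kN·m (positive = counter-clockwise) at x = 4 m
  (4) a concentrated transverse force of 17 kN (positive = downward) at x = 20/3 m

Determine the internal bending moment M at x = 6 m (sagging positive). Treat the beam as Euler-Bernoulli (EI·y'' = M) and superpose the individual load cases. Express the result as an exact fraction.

M(6) = 354979/5400 kN·m

Load 1 — uniform load w=15 kN/m over full span:
  M_1 = wLx/2 - wL²/12 - wx²/2 = 15·10·6/2 - 15·10²/12 - 15·6²/2 = 55 kN·m
Load 2 — applied couple M₀=2 kN·m at a=15/2 m (b=L-a=5/2):
  M_2 = R_Ax - M_A  [x≤a] with R_A=9/40, M_A=5/8 = (9/40)·6 - (5/8) = 29/40 kN·m
Load 3 — applied couple M₀=15 kN·m at a=4 m (b=L-a=6):
  M_3 = R_Ax - M_A - M₀  [x>a] with R_A=54/25, M_A=9/5 = (54/25)·6 - (9/5) - 15 = -96/25 kN·m
Load 4 — point force P=17 kN at a=20/3 m (b=L-a=10/3):
  M_4 = Pb²(3a+b)x/L³ - Pab²/L²  [x≤a] = 17·(10/3)²·(3·(20/3)+(10/3))·6/10³ - 17·(20/3)·(10/3)²/10² = 374/27 kN·m
Superposition: M = Σ M_i = 354979/5400 kN·m ≈ 65.736852 kN·m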